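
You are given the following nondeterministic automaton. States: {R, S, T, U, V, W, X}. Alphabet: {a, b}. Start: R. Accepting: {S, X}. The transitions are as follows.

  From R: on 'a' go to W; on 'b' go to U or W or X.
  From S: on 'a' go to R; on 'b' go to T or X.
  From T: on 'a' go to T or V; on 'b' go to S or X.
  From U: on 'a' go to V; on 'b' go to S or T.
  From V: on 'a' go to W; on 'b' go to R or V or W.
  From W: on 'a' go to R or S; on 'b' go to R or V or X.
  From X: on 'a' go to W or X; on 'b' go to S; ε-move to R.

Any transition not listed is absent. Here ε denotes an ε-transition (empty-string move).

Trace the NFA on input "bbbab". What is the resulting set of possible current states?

{R, S, T, U, V, W, X}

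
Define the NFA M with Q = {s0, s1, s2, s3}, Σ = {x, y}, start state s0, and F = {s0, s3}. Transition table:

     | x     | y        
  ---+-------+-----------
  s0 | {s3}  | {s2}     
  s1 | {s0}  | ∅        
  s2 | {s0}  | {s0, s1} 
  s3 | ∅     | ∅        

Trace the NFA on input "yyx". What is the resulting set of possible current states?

Start in {s0}.
Read 'y': {s0} → {s2}.
Read 'y': {s2} → {s0, s1}.
Read 'x': {s0, s1} → {s0, s3}.

{s0, s3}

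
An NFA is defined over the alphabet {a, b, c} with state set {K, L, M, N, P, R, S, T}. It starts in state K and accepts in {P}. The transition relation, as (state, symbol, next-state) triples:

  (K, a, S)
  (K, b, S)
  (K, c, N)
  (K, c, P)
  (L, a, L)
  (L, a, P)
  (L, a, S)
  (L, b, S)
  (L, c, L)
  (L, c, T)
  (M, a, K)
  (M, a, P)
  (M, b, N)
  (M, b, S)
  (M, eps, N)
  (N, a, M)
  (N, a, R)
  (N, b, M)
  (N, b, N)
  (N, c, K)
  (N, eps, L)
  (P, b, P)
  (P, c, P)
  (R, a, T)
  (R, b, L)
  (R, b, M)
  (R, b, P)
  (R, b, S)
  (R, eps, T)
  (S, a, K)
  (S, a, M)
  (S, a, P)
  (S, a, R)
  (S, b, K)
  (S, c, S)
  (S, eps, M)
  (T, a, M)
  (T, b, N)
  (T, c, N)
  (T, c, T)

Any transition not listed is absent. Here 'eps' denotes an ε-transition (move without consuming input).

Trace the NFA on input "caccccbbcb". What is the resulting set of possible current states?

{K, L, M, N, P, S}

Start in {K}.
Read 'c': {K} → {L, N, P}.
Read 'a': {L, N, P} → {L, M, N, P, R, S, T}.
Read 'c': {L, M, N, P, R, S, T} → {K, L, M, N, P, S, T}.
Read 'c': {K, L, M, N, P, S, T} → {K, L, M, N, P, S, T}.
Read 'c': {K, L, M, N, P, S, T} → {K, L, M, N, P, S, T}.
Read 'c': {K, L, M, N, P, S, T} → {K, L, M, N, P, S, T}.
Read 'b': {K, L, M, N, P, S, T} → {K, L, M, N, P, S}.
Read 'b': {K, L, M, N, P, S} → {K, L, M, N, P, S}.
Read 'c': {K, L, M, N, P, S} → {K, L, M, N, P, S, T}.
Read 'b': {K, L, M, N, P, S, T} → {K, L, M, N, P, S}.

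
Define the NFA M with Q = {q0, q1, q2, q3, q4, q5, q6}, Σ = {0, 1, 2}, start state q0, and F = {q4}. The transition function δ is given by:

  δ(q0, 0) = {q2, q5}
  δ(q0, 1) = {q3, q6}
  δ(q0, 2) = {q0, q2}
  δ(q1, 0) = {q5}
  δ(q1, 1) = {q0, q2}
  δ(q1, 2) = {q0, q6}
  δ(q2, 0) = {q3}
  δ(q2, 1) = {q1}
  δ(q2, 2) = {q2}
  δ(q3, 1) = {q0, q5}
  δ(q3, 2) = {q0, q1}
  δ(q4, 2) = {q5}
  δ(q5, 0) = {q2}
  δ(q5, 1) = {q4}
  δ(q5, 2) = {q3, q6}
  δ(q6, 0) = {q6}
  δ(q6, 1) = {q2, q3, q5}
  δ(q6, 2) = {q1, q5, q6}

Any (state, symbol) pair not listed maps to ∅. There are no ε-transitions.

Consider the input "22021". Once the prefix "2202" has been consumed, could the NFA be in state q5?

Start in {q0}.
Read '2': {q0} → {q0, q2}.
Read '2': {q0, q2} → {q0, q2}.
Read '0': {q0, q2} → {q2, q3, q5}.
Read '2': {q2, q3, q5} → {q0, q1, q2, q3, q6}.
State q5 is not in {q0, q1, q2, q3, q6}.

No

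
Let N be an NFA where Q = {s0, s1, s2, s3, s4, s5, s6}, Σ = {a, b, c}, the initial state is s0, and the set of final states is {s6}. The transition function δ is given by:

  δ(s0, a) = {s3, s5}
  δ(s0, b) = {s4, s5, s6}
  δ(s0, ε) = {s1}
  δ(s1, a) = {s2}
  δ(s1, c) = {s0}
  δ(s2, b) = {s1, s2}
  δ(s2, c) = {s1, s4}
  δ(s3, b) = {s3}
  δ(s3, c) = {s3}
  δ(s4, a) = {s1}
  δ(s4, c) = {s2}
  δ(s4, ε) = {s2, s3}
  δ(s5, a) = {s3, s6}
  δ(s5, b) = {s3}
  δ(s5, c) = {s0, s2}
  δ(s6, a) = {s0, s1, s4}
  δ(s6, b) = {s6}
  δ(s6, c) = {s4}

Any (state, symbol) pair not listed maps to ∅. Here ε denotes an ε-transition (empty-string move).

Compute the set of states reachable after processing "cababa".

{s2}

Start: ε-closure({s0}) = {s0, s1}.
Read 'c': {s0, s1} → {s0, s1}.
Read 'a': {s0, s1} → {s2, s3, s5}.
Read 'b': {s2, s3, s5} → {s1, s2, s3}.
Read 'a': {s1, s2, s3} → {s2}.
Read 'b': {s2} → {s1, s2}.
Read 'a': {s1, s2} → {s2}.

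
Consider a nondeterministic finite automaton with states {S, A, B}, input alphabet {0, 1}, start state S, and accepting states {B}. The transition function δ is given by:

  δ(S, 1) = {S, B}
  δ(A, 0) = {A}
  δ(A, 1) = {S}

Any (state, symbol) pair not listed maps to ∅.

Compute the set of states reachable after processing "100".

∅

Start in {S}.
Read '1': {S} → {S, B}.
Read '0': {S, B} → ∅.
The set is empty and remains empty for the remaining 1 symbol.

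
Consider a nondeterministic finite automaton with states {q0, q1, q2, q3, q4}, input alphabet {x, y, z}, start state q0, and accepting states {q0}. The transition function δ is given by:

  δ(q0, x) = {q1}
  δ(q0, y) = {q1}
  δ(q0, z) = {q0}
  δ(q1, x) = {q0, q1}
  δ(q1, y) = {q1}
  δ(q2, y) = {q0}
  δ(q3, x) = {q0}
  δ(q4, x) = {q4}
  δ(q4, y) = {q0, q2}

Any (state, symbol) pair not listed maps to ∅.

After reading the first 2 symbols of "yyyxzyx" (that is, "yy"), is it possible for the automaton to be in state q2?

No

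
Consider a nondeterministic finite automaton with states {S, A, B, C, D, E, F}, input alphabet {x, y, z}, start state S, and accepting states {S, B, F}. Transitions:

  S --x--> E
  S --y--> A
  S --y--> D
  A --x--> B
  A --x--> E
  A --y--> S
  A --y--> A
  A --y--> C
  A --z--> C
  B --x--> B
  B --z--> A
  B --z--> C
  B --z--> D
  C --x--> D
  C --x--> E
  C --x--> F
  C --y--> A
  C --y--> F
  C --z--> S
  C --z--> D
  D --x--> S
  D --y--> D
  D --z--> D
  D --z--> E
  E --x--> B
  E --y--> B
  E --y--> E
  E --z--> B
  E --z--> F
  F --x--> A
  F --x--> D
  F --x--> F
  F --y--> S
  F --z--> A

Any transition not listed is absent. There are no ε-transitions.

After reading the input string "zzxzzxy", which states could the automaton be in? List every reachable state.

∅

Start in {S}.
Read 'z': S→∅; now ∅.
The set is empty and remains empty for the remaining 6 symbols.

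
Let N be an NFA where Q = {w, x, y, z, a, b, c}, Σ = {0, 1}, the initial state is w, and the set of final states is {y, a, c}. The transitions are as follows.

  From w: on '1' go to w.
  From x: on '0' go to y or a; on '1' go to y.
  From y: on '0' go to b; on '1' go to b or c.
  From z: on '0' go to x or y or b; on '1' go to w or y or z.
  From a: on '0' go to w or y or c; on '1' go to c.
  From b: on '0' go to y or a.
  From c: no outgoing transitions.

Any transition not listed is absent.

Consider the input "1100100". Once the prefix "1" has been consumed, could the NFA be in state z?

No

Start in {w}.
Read '1': w→{w}; now {w}.
State z is not in {w}.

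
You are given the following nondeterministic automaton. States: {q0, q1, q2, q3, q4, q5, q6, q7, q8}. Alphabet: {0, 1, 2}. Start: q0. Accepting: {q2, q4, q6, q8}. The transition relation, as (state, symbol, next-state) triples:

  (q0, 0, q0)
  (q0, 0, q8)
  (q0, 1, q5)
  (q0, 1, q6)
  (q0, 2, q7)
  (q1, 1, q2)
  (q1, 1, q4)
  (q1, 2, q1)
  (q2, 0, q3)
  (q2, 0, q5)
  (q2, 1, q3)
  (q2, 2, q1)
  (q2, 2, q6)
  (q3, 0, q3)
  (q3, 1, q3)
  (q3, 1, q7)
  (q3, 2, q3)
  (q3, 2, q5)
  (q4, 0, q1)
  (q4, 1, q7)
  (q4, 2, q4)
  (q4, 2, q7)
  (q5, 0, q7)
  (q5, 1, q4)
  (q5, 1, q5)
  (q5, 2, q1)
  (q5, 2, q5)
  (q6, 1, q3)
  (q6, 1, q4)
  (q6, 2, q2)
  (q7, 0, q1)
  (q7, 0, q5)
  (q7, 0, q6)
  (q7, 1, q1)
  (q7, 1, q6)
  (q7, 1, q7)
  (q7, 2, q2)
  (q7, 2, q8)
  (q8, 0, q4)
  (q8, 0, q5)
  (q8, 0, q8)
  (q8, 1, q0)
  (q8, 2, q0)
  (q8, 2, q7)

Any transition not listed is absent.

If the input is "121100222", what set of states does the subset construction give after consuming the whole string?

{q1, q2, q3, q5, q7, q8}

Start in {q0}.
Read '1': {q0} → {q5, q6}.
Read '2': {q5, q6} → {q1, q2, q5}.
Read '1': {q1, q2, q5} → {q2, q3, q4, q5}.
Read '1': {q2, q3, q4, q5} → {q3, q4, q5, q7}.
Read '0': {q3, q4, q5, q7} → {q1, q3, q5, q6, q7}.
Read '0': {q1, q3, q5, q6, q7} → {q1, q3, q5, q6, q7}.
Read '2': {q1, q3, q5, q6, q7} → {q1, q2, q3, q5, q8}.
Read '2': {q1, q2, q3, q5, q8} → {q0, q1, q3, q5, q6, q7}.
Read '2': {q0, q1, q3, q5, q6, q7} → {q1, q2, q3, q5, q7, q8}.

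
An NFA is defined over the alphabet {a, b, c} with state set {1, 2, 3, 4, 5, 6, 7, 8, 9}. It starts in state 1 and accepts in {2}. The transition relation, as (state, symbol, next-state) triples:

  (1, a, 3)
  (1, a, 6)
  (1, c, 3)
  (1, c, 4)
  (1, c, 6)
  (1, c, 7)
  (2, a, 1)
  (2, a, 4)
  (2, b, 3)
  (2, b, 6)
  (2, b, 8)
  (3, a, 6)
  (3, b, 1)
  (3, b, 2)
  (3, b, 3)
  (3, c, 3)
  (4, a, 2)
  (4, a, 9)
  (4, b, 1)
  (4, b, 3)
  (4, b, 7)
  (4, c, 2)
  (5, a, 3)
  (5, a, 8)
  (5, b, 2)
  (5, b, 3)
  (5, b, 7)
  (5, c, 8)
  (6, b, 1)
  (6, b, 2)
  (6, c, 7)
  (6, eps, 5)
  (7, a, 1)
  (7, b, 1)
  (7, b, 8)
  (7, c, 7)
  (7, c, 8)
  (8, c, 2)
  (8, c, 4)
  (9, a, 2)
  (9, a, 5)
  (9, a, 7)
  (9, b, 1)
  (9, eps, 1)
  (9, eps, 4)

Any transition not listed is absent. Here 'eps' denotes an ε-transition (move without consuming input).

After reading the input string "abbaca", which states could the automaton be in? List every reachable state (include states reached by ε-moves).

Start in {1}.
Read 'a': 1→{3, 6}; union {3, 6}; ε-closure = {3, 5, 6}.
Read 'b': 3→{1, 2, 3}, 5→{2, 3, 7}, 6→{1, 2}; now {1, 2, 3, 7}.
Read 'b': 1→∅, 2→{3, 6, 8}, 3→{1, 2, 3}, 7→{1, 8}; union {1, 2, 3, 6, 8}; ε-closure = {1, 2, 3, 5, 6, 8}.
Read 'a': 1→{3, 6}, 2→{1, 4}, 3→{6}, 5→{3, 8}, 6→∅, 8→∅; union {1, 3, 4, 6, 8}; ε-closure = {1, 3, 4, 5, 6, 8}.
Read 'c': 1→{3, 4, 6, 7}, 3→{3}, 4→{2}, 5→{8}, 6→{7}, 8→{2, 4}; union {2, 3, 4, 6, 7, 8}; ε-closure = {2, 3, 4, 5, 6, 7, 8}.
Read 'a': 2→{1, 4}, 3→{6}, 4→{2, 9}, 5→{3, 8}, 6→∅, 7→{1}, 8→∅; union {1, 2, 3, 4, 6, 8, 9}; ε-closure = {1, 2, 3, 4, 5, 6, 8, 9}.

{1, 2, 3, 4, 5, 6, 8, 9}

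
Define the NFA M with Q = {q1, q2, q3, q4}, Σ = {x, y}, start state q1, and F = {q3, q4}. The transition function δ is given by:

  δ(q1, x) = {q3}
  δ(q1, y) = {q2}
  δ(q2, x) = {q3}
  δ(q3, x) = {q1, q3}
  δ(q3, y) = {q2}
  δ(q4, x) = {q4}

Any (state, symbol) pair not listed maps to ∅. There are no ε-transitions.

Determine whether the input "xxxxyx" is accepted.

Start in {q1}.
Read 'x': q1→{q3}; now {q3}.
Read 'x': q3→{q1, q3}; now {q1, q3}.
Read 'x': q1→{q3}, q3→{q1, q3}; now {q1, q3}.
Read 'x': q1→{q3}, q3→{q1, q3}; now {q1, q3}.
Read 'y': q1→{q2}, q3→{q2}; now {q2}.
Read 'x': q2→{q3}; now {q3}.
The final set {q3} contains the accepting state q3.

Yes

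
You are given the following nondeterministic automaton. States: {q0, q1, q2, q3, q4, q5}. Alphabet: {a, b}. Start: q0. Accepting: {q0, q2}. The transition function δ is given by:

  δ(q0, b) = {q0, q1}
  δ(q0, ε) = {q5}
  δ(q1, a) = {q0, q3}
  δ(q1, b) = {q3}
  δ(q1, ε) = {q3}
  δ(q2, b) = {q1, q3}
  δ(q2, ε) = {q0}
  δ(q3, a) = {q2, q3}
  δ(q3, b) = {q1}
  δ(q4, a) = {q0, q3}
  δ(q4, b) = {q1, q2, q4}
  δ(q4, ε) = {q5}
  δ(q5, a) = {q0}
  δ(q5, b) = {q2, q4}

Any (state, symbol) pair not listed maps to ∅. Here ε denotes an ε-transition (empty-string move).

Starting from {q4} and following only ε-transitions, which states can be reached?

Begin with {q4}.
ε-move q4 → q5; add q5.

{q4, q5}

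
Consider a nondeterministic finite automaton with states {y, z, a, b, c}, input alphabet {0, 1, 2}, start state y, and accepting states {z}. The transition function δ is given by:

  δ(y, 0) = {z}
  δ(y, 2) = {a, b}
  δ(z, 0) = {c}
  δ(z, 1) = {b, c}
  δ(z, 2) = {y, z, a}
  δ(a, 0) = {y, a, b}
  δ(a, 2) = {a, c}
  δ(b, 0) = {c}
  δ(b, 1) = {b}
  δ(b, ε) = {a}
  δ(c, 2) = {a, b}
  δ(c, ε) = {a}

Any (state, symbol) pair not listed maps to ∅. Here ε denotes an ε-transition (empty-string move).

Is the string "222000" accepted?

Start in {y}.
Read '2': y→{a, b}; now {a, b}.
Read '2': a→{a, c}, b→∅; now {a, c}.
Read '2': a→{a, c}, c→{a, b}; now {a, b, c}.
Read '0': a→{y, a, b}, b→{c}, c→∅; now {y, a, b, c}.
Read '0': y→{z}, a→{y, a, b}, b→{c}, c→∅; now {y, z, a, b, c}.
Read '0': y→{z}, z→{c}, a→{y, a, b}, b→{c}, c→∅; now {y, z, a, b, c}.
The final set {y, z, a, b, c} contains the accepting state z.

Yes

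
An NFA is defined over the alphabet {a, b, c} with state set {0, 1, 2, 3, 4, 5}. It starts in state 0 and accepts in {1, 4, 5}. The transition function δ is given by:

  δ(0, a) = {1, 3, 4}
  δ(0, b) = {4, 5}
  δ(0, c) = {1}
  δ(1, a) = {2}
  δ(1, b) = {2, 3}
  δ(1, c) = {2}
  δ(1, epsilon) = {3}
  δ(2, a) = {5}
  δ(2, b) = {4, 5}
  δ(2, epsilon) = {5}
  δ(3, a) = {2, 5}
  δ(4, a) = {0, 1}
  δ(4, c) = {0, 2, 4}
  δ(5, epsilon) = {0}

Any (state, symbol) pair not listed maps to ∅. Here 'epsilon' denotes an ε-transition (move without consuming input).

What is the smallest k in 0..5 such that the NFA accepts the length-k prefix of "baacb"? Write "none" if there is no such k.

Start in {0}.
Read 'b': 0→{4, 5}; union {4, 5}; ε-closure = {0, 4, 5}.
None of the earlier sets intersect F, but {0, 4, 5} does.

1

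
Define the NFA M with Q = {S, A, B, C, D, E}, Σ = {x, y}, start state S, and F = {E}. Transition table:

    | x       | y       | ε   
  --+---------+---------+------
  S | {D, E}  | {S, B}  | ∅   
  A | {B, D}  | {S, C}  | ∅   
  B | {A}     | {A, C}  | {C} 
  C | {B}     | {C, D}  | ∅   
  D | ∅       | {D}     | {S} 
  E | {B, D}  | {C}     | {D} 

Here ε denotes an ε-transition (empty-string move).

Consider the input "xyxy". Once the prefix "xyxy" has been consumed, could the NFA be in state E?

Start in {S}.
Read 'x': {S} → {S, D, E}.
Read 'y': {S, D, E} → {S, B, C, D}.
Read 'x': {S, B, C, D} → {S, A, B, C, D, E}.
Read 'y': {S, A, B, C, D, E} → {S, A, B, C, D}.
State E is not in {S, A, B, C, D}.

No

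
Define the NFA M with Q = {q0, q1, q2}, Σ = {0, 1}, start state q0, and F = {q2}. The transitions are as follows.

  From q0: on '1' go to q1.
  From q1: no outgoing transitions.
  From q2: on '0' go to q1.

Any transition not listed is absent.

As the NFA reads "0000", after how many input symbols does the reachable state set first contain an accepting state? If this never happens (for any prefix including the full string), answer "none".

none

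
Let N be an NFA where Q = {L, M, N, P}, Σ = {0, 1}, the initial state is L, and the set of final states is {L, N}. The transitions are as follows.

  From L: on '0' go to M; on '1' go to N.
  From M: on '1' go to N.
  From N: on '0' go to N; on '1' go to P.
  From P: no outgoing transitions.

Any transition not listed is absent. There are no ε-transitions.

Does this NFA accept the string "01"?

Yes

Start in {L}.
Read '0': {L} → {M}.
Read '1': {M} → {N}.
The final set {N} contains the accepting state N.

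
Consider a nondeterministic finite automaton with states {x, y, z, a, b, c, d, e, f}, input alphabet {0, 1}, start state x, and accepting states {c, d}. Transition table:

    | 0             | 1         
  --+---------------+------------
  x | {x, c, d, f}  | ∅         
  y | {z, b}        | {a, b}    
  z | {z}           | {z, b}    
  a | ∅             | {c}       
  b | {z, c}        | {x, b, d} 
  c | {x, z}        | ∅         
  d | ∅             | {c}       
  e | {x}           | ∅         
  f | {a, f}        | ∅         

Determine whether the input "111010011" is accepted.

No

Start in {x}.
Read '1': x→∅; now ∅.
The set is empty and remains empty for the remaining 8 symbols.
The final set ∅ contains no accepting state.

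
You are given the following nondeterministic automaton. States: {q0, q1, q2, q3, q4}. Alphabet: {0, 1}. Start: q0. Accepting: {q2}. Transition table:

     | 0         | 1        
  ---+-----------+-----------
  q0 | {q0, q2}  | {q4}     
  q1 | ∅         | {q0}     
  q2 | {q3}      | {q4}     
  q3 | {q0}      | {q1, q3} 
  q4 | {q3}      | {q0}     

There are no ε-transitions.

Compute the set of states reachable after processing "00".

{q0, q2, q3}

Start in {q0}.
Read '0': {q0} → {q0, q2}.
Read '0': {q0, q2} → {q0, q2, q3}.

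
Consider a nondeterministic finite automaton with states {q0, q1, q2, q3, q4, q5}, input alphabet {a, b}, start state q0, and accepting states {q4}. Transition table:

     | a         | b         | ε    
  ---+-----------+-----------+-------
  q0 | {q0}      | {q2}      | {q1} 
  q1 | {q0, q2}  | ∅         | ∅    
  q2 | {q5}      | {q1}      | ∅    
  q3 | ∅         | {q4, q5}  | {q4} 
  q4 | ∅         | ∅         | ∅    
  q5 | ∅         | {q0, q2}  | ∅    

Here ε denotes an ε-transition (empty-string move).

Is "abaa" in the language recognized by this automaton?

Start: ε-closure({q0}) = {q0, q1}.
Read 'a': q0→{q0}, q1→{q0, q2}; union {q0, q2}; ε-closure = {q0, q1, q2}.
Read 'b': q0→{q2}, q1→∅, q2→{q1}; now {q1, q2}.
Read 'a': q1→{q0, q2}, q2→{q5}; union {q0, q2, q5}; ε-closure = {q0, q1, q2, q5}.
Read 'a': q0→{q0}, q1→{q0, q2}, q2→{q5}, q5→∅; union {q0, q2, q5}; ε-closure = {q0, q1, q2, q5}.
The final set {q0, q1, q2, q5} contains no accepting state.

No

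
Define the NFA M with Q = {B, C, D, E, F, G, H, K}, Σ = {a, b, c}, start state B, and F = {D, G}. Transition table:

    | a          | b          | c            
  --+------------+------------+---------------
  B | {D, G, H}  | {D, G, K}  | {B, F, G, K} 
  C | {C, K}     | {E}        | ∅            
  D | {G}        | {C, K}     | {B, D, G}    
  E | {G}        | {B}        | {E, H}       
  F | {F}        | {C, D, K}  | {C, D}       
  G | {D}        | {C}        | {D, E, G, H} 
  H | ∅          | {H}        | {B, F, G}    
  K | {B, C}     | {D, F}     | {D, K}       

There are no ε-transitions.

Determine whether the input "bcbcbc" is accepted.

Yes

Start in {B}.
Read 'b': B→{D, G, K}; now {D, G, K}.
Read 'c': D→{B, D, G}, G→{D, E, G, H}, K→{D, K}; now {B, D, E, G, H, K}.
Read 'b': B→{D, G, K}, D→{C, K}, E→{B}, G→{C}, H→{H}, K→{D, F}; now {B, C, D, F, G, H, K}.
Read 'c': B→{B, F, G, K}, C→∅, D→{B, D, G}, F→{C, D}, G→{D, E, G, H}, H→{B, F, G}, K→{D, K}; now {B, C, D, E, F, G, H, K}.
Read 'b': B→{D, G, K}, C→{E}, D→{C, K}, E→{B}, F→{C, D, K}, G→{C}, H→{H}, K→{D, F}; now {B, C, D, E, F, G, H, K}.
Read 'c': B→{B, F, G, K}, C→∅, D→{B, D, G}, E→{E, H}, F→{C, D}, G→{D, E, G, H}, H→{B, F, G}, K→{D, K}; now {B, C, D, E, F, G, H, K}.
The final set {B, C, D, E, F, G, H, K} contains the accepting states D, G.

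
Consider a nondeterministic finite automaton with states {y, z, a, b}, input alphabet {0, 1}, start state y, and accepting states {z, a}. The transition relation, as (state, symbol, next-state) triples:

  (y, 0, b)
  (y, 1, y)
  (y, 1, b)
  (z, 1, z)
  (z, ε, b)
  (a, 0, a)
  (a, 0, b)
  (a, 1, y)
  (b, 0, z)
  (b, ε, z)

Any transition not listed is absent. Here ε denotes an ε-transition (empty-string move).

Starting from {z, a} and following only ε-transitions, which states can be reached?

Begin with {z, a}.
ε-move z → b; add b.

{z, a, b}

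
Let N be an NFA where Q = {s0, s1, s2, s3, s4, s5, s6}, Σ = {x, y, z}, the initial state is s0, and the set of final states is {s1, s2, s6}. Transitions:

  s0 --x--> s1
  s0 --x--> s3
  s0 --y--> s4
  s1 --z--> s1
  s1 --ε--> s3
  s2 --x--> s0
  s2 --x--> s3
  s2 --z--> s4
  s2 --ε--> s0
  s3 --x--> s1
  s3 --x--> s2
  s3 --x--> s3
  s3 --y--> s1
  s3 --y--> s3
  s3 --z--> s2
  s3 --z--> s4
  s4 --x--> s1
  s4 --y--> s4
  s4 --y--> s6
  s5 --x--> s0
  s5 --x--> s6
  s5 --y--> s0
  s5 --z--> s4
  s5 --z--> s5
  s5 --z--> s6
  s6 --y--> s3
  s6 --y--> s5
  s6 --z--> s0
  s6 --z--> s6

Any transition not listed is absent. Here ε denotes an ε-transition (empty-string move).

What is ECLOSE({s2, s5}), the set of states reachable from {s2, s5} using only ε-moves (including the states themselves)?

{s0, s2, s5}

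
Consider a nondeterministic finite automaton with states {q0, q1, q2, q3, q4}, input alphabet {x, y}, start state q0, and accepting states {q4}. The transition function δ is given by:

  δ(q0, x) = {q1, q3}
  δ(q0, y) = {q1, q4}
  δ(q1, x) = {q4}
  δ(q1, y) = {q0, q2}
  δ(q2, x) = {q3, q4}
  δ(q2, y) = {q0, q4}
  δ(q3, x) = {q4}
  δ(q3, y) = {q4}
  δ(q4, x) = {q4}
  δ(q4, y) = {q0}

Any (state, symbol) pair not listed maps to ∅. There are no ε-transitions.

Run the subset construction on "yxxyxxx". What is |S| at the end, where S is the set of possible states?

1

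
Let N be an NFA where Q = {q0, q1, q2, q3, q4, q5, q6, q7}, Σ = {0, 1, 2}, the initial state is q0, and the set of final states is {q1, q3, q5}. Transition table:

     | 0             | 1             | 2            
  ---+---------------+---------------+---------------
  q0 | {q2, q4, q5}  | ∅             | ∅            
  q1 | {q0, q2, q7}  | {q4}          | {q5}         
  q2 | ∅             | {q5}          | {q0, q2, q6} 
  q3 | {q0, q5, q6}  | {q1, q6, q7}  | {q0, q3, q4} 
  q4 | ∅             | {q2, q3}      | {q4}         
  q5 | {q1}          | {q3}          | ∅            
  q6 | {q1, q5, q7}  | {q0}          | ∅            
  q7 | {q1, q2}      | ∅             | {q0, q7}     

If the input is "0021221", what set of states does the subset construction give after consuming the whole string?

{q1, q2, q3, q6, q7}

Start in {q0}.
Read '0': {q0} → {q2, q4, q5}.
Read '0': {q2, q4, q5} → {q1}.
Read '2': {q1} → {q5}.
Read '1': {q5} → {q3}.
Read '2': {q3} → {q0, q3, q4}.
Read '2': {q0, q3, q4} → {q0, q3, q4}.
Read '1': {q0, q3, q4} → {q1, q2, q3, q6, q7}.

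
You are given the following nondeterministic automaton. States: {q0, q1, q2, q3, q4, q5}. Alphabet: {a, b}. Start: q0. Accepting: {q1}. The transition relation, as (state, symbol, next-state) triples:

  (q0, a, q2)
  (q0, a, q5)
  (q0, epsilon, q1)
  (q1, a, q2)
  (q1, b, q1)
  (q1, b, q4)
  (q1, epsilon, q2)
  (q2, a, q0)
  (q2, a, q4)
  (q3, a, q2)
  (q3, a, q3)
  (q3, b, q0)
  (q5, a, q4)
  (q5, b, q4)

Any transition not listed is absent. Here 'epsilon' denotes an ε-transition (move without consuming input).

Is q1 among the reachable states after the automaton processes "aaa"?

Yes

Start: ε-closure({q0}) = {q0, q1, q2}.
Read 'a': {q0, q1, q2} → {q0, q1, q2, q4, q5}.
Read 'a': {q0, q1, q2, q4, q5} → {q0, q1, q2, q4, q5}.
Read 'a': {q0, q1, q2, q4, q5} → {q0, q1, q2, q4, q5}.
State q1 is in {q0, q1, q2, q4, q5}.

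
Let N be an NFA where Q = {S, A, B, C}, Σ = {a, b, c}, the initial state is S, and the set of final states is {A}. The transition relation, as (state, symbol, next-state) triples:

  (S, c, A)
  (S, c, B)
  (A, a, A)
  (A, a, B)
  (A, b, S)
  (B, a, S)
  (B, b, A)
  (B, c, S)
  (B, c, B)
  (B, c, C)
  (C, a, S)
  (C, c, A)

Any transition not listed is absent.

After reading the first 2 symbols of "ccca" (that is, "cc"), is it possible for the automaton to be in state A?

No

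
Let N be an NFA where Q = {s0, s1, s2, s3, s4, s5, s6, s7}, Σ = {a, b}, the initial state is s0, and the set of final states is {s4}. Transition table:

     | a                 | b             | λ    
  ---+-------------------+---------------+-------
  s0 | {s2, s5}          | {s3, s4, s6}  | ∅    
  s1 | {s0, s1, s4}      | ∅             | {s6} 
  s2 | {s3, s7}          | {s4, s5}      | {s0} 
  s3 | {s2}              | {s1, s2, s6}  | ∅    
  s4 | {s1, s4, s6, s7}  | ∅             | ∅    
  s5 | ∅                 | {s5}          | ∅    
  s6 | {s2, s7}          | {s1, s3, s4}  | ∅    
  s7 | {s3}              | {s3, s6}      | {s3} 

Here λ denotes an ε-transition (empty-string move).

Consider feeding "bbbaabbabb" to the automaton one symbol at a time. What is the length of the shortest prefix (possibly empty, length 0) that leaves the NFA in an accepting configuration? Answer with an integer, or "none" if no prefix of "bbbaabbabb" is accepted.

1

Start in {s0}.
Read 'b': s0→{s3, s4, s6}; now {s3, s4, s6}.
None of the earlier sets intersect F, but {s3, s4, s6} does.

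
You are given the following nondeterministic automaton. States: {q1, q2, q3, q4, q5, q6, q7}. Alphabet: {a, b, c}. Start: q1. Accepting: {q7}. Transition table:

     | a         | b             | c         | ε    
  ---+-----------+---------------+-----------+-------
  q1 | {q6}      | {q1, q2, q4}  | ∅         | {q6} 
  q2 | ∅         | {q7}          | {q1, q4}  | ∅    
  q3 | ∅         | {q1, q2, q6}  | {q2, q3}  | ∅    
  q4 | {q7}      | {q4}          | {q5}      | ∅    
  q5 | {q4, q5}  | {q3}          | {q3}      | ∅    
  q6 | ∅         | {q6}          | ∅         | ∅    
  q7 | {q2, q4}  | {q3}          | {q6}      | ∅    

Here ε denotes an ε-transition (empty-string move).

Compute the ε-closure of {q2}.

{q2}

Begin with {q2}.
No ε-moves leave this set, so the closure equals the set itself.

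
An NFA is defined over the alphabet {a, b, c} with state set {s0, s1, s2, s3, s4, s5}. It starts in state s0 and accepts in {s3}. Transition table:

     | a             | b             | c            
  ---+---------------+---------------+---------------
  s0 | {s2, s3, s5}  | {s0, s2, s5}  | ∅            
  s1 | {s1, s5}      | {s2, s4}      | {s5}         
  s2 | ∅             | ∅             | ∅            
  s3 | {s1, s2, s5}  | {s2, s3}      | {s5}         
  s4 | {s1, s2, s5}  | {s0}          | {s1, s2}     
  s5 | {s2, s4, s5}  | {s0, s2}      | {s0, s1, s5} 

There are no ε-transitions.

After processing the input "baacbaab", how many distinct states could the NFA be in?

3

Start in {s0}.
Read 'b': s0→{s0, s2, s5}; now {s0, s2, s5}.
Read 'a': s0→{s2, s3, s5}, s2→∅, s5→{s2, s4, s5}; now {s2, s3, s4, s5}.
Read 'a': s2→∅, s3→{s1, s2, s5}, s4→{s1, s2, s5}, s5→{s2, s4, s5}; now {s1, s2, s4, s5}.
Read 'c': s1→{s5}, s2→∅, s4→{s1, s2}, s5→{s0, s1, s5}; now {s0, s1, s2, s5}.
Read 'b': s0→{s0, s2, s5}, s1→{s2, s4}, s2→∅, s5→{s0, s2}; now {s0, s2, s4, s5}.
Read 'a': s0→{s2, s3, s5}, s2→∅, s4→{s1, s2, s5}, s5→{s2, s4, s5}; now {s1, s2, s3, s4, s5}.
Read 'a': s1→{s1, s5}, s2→∅, s3→{s1, s2, s5}, s4→{s1, s2, s5}, s5→{s2, s4, s5}; now {s1, s2, s4, s5}.
Read 'b': s1→{s2, s4}, s2→∅, s4→{s0}, s5→{s0, s2}; now {s0, s2, s4}.
That set has 3 states.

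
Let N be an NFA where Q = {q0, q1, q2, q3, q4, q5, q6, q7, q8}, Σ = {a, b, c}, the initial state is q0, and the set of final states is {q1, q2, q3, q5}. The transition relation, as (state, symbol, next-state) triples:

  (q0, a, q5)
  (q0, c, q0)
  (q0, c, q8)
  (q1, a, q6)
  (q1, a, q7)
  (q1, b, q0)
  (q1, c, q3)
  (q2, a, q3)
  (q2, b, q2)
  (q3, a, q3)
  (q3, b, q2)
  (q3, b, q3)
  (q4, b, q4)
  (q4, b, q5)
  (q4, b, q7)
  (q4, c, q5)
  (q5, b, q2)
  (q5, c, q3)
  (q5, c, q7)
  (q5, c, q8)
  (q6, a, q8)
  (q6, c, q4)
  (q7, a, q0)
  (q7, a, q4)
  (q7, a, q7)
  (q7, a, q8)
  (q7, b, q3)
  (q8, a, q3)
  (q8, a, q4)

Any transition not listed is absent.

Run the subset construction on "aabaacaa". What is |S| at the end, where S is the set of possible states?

0

Start in {q0}.
Read 'a': q0→{q5}; now {q5}.
Read 'a': q5→∅; now ∅.
The set is empty and remains empty for the remaining 6 symbols.
That set has 0 states.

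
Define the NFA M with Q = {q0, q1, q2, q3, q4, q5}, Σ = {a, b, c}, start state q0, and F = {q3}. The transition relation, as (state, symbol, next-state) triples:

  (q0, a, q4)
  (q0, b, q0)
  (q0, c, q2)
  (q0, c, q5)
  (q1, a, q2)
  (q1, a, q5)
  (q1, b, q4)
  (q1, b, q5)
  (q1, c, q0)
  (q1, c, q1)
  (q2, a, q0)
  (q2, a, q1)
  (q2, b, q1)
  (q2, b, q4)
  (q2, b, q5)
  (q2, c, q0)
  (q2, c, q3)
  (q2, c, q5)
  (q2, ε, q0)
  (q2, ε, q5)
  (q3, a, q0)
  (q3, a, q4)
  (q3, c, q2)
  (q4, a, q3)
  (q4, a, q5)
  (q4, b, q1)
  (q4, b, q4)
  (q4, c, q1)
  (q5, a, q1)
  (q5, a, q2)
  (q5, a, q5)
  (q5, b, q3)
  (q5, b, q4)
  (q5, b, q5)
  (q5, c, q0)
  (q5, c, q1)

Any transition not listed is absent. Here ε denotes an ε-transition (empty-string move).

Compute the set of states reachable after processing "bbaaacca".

Start in {q0}.
Read 'b': q0→{q0}; now {q0}.
Read 'b': q0→{q0}; now {q0}.
Read 'a': q0→{q4}; now {q4}.
Read 'a': q4→{q3, q5}; now {q3, q5}.
Read 'a': q3→{q0, q4}, q5→{q1, q2, q5}; now {q0, q1, q2, q4, q5}.
Read 'c': q0→{q2, q5}, q1→{q0, q1}, q2→{q0, q3, q5}, q4→{q1}, q5→{q0, q1}; now {q0, q1, q2, q3, q5}.
Read 'c': q0→{q2, q5}, q1→{q0, q1}, q2→{q0, q3, q5}, q3→{q2}, q5→{q0, q1}; now {q0, q1, q2, q3, q5}.
Read 'a': q0→{q4}, q1→{q2, q5}, q2→{q0, q1}, q3→{q0, q4}, q5→{q1, q2, q5}; now {q0, q1, q2, q4, q5}.

{q0, q1, q2, q4, q5}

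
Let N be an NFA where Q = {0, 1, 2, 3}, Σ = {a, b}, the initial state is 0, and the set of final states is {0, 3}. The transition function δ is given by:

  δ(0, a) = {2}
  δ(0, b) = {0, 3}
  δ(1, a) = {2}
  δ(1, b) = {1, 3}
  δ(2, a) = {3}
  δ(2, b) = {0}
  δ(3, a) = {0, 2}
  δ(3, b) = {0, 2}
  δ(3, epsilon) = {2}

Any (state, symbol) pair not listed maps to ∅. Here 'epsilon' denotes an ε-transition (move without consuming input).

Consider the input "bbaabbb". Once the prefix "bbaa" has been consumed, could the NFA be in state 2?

Yes

Start in {0}.
Read 'b': {0} → {0, 2, 3}.
Read 'b': {0, 2, 3} → {0, 2, 3}.
Read 'a': {0, 2, 3} → {0, 2, 3}.
Read 'a': {0, 2, 3} → {0, 2, 3}.
State 2 is in {0, 2, 3}.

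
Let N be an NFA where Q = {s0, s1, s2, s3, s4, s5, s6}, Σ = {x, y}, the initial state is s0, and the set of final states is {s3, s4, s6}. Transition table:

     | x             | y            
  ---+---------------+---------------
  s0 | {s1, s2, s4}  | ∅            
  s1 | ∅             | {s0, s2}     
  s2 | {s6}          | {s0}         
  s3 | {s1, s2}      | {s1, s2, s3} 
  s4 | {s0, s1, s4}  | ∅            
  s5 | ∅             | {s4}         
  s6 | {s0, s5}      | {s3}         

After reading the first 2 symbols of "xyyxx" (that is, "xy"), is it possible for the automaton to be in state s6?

No

Start in {s0}.
Read 'x': {s0} → {s1, s2, s4}.
Read 'y': {s1, s2, s4} → {s0, s2}.
State s6 is not in {s0, s2}.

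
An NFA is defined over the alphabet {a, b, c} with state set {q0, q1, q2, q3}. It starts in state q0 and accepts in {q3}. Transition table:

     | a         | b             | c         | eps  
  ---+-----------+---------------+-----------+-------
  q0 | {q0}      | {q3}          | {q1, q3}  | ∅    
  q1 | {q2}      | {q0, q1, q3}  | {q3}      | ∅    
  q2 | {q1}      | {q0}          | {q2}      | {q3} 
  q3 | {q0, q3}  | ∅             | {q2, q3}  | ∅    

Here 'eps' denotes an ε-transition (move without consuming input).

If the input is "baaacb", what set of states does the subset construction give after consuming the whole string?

{q0, q1, q3}

Start in {q0}.
Read 'b': q0→{q3}; now {q3}.
Read 'a': q3→{q0, q3}; now {q0, q3}.
Read 'a': q0→{q0}, q3→{q0, q3}; now {q0, q3}.
Read 'a': q0→{q0}, q3→{q0, q3}; now {q0, q3}.
Read 'c': q0→{q1, q3}, q3→{q2, q3}; now {q1, q2, q3}.
Read 'b': q1→{q0, q1, q3}, q2→{q0}, q3→∅; now {q0, q1, q3}.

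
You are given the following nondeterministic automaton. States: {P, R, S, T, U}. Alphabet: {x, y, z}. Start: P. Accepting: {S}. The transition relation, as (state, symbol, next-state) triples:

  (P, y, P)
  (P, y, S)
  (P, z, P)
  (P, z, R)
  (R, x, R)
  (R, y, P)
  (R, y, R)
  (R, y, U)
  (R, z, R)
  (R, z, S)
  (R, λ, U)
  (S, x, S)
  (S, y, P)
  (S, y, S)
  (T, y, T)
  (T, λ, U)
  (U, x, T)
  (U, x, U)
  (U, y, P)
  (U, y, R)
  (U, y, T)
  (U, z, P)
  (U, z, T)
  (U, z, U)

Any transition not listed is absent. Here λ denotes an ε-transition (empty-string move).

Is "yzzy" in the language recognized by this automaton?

Yes

Start in {P}.
Read 'y': {P} → {P, S}.
Read 'z': {P, S} → {P, R, U}.
Read 'z': {P, R, U} → {P, R, S, T, U}.
Read 'y': {P, R, S, T, U} → {P, R, S, T, U}.
The final set {P, R, S, T, U} contains the accepting state S.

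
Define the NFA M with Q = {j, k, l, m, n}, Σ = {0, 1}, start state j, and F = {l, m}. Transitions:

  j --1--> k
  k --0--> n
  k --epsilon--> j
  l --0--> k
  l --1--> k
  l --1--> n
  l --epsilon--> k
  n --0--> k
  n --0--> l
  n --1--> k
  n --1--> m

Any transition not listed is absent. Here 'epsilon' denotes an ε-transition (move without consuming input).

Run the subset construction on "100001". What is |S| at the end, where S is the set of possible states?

4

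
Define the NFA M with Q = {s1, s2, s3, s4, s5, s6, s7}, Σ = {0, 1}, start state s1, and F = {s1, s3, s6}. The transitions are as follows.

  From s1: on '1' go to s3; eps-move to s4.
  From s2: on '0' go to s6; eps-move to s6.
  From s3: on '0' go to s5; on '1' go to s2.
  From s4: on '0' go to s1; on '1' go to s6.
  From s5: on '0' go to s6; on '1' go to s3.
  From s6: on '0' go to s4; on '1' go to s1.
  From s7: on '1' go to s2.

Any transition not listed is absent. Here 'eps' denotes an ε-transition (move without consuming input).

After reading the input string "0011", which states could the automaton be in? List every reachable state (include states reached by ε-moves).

{s1, s2, s4, s6}

Start: ε-closure({s1}) = {s1, s4}.
Read '0': {s1, s4} → {s1, s4}.
Read '0': {s1, s4} → {s1, s4}.
Read '1': {s1, s4} → {s3, s6}.
Read '1': {s3, s6} → {s1, s2, s4, s6}.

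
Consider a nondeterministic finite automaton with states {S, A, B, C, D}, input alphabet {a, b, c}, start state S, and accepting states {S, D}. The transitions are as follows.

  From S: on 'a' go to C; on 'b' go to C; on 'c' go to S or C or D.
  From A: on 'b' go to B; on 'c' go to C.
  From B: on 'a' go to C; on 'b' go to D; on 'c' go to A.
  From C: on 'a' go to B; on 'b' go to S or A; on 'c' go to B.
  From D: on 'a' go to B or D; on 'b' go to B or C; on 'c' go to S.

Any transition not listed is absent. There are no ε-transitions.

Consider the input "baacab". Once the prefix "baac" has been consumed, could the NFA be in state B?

Yes

Start in {S}.
Read 'b': {S} → {C}.
Read 'a': {C} → {B}.
Read 'a': {B} → {C}.
Read 'c': {C} → {B}.
State B is in {B}.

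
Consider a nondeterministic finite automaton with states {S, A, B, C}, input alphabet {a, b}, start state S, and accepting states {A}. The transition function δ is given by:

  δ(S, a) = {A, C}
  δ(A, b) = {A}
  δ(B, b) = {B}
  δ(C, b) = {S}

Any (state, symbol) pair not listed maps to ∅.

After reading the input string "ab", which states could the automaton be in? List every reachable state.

{S, A}

Start in {S}.
Read 'a': S→{A, C}; now {A, C}.
Read 'b': A→{A}, C→{S}; now {S, A}.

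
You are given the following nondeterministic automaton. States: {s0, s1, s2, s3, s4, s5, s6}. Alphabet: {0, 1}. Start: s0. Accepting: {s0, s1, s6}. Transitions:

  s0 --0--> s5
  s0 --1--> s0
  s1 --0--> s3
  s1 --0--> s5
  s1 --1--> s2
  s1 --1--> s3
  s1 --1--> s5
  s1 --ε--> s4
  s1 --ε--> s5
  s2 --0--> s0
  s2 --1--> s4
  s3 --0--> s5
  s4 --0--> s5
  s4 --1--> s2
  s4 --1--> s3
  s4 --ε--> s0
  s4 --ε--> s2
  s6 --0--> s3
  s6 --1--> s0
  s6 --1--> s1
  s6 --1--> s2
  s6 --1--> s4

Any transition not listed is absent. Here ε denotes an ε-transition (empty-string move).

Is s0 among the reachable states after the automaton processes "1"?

Start in {s0}.
Read '1': s0→{s0}; now {s0}.
State s0 is in {s0}.

Yes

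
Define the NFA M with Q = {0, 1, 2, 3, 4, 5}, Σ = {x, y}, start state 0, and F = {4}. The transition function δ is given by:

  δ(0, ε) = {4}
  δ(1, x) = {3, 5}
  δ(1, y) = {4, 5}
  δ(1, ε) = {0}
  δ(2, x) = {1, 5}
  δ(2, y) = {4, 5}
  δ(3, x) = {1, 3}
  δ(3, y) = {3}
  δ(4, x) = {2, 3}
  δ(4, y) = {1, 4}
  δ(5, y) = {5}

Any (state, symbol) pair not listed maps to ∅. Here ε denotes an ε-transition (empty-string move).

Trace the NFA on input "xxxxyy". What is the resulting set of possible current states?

{0, 1, 3, 4, 5}

Start: ε-closure({0}) = {0, 4}.
Read 'x': 0→∅, 4→{2, 3}; now {2, 3}.
Read 'x': 2→{1, 5}, 3→{1, 3}; union {1, 3, 5}; ε-closure = {0, 1, 3, 4, 5}.
Read 'x': 0→∅, 1→{3, 5}, 3→{1, 3}, 4→{2, 3}, 5→∅; union {1, 2, 3, 5}; ε-closure = {0, 1, 2, 3, 4, 5}.
Read 'x': 0→∅, 1→{3, 5}, 2→{1, 5}, 3→{1, 3}, 4→{2, 3}, 5→∅; union {1, 2, 3, 5}; ε-closure = {0, 1, 2, 3, 4, 5}.
Read 'y': 0→∅, 1→{4, 5}, 2→{4, 5}, 3→{3}, 4→{1, 4}, 5→{5}; union {1, 3, 4, 5}; ε-closure = {0, 1, 3, 4, 5}.
Read 'y': 0→∅, 1→{4, 5}, 3→{3}, 4→{1, 4}, 5→{5}; union {1, 3, 4, 5}; ε-closure = {0, 1, 3, 4, 5}.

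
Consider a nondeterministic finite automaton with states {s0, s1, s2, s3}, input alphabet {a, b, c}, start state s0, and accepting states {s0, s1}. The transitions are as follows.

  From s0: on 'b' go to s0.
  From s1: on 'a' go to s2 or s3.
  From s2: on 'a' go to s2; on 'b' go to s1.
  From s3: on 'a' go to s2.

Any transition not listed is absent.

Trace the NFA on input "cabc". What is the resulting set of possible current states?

∅

Start in {s0}.
Read 'c': s0→∅; now ∅.
The set is empty and remains empty for the remaining 3 symbols.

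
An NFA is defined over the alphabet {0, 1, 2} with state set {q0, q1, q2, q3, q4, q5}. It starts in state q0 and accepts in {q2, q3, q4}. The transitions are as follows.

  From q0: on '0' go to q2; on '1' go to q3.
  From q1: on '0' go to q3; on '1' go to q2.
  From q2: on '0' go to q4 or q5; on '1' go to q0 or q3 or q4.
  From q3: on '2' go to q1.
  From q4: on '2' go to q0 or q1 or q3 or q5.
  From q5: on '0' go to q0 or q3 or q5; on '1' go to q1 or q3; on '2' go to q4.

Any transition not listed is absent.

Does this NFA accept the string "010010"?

Yes

Start in {q0}.
Read '0': q0→{q2}; now {q2}.
Read '1': q2→{q0, q3, q4}; now {q0, q3, q4}.
Read '0': q0→{q2}, q3→∅, q4→∅; now {q2}.
Read '0': q2→{q4, q5}; now {q4, q5}.
Read '1': q4→∅, q5→{q1, q3}; now {q1, q3}.
Read '0': q1→{q3}, q3→∅; now {q3}.
The final set {q3} contains the accepting state q3.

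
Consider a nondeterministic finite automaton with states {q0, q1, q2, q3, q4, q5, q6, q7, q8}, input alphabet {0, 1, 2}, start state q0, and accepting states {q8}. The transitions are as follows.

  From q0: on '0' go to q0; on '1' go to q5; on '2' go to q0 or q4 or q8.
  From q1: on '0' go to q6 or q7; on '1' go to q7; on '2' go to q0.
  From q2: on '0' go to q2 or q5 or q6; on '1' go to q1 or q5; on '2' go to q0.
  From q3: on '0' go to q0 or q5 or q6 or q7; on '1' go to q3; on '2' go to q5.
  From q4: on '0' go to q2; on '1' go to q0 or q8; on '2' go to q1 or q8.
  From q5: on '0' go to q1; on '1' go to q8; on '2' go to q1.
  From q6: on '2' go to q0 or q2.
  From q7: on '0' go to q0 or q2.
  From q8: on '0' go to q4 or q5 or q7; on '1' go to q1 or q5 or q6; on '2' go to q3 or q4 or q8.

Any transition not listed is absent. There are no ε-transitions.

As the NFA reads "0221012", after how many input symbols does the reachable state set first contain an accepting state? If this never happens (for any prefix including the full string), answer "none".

Start in {q0}.
Read '0': {q0} → {q0}.
Read '2': {q0} → {q0, q4, q8}.
None of the earlier sets intersect F, but {q0, q4, q8} does.

2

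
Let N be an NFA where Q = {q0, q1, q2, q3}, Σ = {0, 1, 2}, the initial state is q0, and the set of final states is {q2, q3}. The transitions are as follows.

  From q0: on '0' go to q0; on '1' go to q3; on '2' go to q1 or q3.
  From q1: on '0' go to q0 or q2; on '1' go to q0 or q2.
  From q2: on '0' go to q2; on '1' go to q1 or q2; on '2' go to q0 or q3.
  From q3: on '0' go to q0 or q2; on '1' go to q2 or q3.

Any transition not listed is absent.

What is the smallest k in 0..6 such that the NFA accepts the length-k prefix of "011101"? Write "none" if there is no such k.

2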